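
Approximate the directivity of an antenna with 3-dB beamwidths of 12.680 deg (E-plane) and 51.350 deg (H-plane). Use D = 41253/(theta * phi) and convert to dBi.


D_linear = 41253 / (12.680 * 51.350) = 63.35718
D_dBi = 10 * log10(63.35718) = 18.02 dBi

18.02 dBi


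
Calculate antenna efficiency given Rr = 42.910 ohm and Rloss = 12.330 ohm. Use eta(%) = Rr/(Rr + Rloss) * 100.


eta = 42.910 / (42.910 + 12.330) * 100 = 77.68%

77.68%


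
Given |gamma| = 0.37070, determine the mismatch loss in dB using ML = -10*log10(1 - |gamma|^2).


ML = -10 * log10(1 - 0.37070^2) = -10 * log10(0.86258151) = 0.6420 dB

0.6420 dB


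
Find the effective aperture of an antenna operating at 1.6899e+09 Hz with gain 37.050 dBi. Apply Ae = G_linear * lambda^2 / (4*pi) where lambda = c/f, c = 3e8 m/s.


lambda = c / f = 3.0000e+08 / 1.6899e+09 = 0.1775253 m
G_linear = 10^(37.050/10) = 5069.907
Ae = G_linear * lambda^2 / (4*pi) = 5069.907 * 0.1775253^2 / (4*pi) = 12.71 m^2

12.71 m^2


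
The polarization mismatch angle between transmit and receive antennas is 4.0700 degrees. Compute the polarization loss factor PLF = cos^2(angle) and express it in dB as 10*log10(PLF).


PLF_linear = cos^2(4.0700 deg) = 0.9949625
PLF_dB = 10 * log10(0.9949625) = -0.02193 dB

-0.02193 dB


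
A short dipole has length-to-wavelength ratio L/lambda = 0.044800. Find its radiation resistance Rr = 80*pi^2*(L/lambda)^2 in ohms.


Rr = 80 * pi^2 * (0.044800)^2 = 80 * 9.869604 * 2.007040e-03 = 1.585 ohm

1.585 ohm


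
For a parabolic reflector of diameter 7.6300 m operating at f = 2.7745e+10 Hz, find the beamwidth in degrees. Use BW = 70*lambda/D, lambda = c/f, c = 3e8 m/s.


lambda = c / f = 3.0000e+08 / 2.7745e+10 = 0.01081276 m
BW = 70 * 0.01081276 / 7.6300 = 0.09920 deg

0.09920 deg


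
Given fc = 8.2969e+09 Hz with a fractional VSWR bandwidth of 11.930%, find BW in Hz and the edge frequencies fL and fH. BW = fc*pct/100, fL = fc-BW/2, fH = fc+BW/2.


BW = 8.2969e+09 * 11.930/100 = 9.898202e+08 Hz
fL = 8.2969e+09 - 9.898202e+08/2 = 7.802e+09 Hz
fH = 8.2969e+09 + 9.898202e+08/2 = 8.792e+09 Hz

BW=9.898e+08 Hz, fL=7.802e+09 Hz, fH=8.792e+09 Hz


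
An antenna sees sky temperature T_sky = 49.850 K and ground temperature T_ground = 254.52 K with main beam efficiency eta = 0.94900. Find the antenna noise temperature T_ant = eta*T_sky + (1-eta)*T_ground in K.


T_ant = 0.94900 * 49.850 + (1 - 0.94900) * 254.52 = 60.29 K

60.29 K


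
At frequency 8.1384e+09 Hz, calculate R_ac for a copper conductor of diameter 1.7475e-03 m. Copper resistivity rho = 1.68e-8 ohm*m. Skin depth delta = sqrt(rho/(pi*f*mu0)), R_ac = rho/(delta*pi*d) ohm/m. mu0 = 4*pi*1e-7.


delta = sqrt(1.68e-8 / (pi * 8.1384e+09 * 4*pi*1e-7)) = 7.231115e-07 m
R_ac = 1.68e-8 / (7.231115e-07 * pi * 1.7475e-03) = 4.232 ohm/m

4.232 ohm/m


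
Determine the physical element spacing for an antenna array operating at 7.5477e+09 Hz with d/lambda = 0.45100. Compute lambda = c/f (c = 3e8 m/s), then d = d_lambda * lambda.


lambda = c / f = 3.0000e+08 / 7.5477e+09 = 0.03974721 m
d = 0.45100 * 0.03974721 = 0.01793 m

0.01793 m


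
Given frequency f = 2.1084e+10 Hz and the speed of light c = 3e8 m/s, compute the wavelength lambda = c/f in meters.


lambda = c / f = 3.0000e+08 / 2.1084e+10 = 0.01423 m

0.01423 m


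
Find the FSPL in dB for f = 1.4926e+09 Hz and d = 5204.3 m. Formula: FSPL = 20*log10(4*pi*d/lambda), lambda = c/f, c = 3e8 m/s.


lambda = c / f = 3.0000e+08 / 1.4926e+09 = 0.2009916 m
FSPL = 20 * log10(4*pi*5204.3/0.2009916) = 110.2 dB

110.2 dB


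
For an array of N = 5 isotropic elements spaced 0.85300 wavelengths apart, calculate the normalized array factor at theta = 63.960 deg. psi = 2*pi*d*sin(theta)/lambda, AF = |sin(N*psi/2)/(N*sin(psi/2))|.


psi = 2*pi*0.85300*sin(63.960 deg) = 4.815497 rad
AF = |sin(5*4.815497/2) / (5*sin(4.815497/2))| = 0.1504

0.1504


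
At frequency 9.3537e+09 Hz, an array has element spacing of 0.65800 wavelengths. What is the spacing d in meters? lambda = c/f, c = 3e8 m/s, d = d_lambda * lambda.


lambda = c / f = 3.0000e+08 / 9.3537e+09 = 0.03207287 m
d = 0.65800 * 0.03207287 = 0.02110 m

0.02110 m


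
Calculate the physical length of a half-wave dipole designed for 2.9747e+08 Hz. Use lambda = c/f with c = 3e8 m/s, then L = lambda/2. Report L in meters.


lambda = c / f = 3.0000e+08 / 2.9747e+08 = 1.008505 m
L = lambda / 2 = 1.008505 / 2 = 0.5043 m

0.5043 m


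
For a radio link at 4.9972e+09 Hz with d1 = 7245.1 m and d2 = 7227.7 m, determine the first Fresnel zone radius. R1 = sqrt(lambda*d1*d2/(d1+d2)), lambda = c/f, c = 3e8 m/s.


lambda = c / f = 3.0000e+08 / 4.9972e+09 = 0.06003362 m
R1 = sqrt(0.06003362 * 7245.1 * 7227.7 / (7245.1 + 7227.7)) = 14.74 m

14.74 m


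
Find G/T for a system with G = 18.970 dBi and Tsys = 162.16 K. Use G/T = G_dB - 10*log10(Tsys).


G/T = 18.970 - 10*log10(162.16) = 18.970 - 22.09944 = -3.129 dB/K

-3.129 dB/K


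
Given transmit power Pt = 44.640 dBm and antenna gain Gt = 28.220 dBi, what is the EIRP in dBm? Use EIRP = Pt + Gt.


EIRP = Pt + Gt = 44.640 + 28.220 = 72.86 dBm

72.86 dBm


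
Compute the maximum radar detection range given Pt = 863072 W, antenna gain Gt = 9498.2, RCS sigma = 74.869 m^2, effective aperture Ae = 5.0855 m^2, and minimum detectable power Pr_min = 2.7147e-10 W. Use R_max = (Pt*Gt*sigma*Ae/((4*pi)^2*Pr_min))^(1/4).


R^4 = 863072*9498.2*74.869*5.0855 / ((4*pi)^2 * 2.7147e-10) = 7.280856e+19
R_max = 7.280856e+19^0.25 = 92373 m

92373 m


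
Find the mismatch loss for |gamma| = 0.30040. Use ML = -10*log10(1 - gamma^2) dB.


ML = -10 * log10(1 - 0.30040^2) = -10 * log10(0.90975984) = 0.4107 dB

0.4107 dB


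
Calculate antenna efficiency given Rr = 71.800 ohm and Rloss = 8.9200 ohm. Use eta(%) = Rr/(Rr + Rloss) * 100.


eta = 71.800 / (71.800 + 8.9200) * 100 = 88.95%

88.95%


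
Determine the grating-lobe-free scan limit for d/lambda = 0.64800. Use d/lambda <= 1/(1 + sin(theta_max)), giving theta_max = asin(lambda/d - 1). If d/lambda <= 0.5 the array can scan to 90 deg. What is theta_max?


lambda/d - 1 = 1/0.64800 - 1 = 0.5432099
theta_max = asin(0.5432099) = 32.90 deg

32.90 deg


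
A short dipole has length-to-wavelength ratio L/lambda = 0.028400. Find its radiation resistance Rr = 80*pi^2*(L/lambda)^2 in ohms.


Rr = 80 * pi^2 * (0.028400)^2 = 80 * 9.869604 * 8.065600e-04 = 0.6368 ohm

0.6368 ohm


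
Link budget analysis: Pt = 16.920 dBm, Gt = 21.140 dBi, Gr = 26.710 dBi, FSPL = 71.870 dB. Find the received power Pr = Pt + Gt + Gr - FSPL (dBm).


Pr = 16.920 + 21.140 + 26.710 - 71.870 = -7.10 dBm

-7.10 dBm


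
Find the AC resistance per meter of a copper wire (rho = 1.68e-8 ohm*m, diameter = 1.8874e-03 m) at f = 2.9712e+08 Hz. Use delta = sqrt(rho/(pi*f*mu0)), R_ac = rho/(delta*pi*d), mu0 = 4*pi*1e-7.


delta = sqrt(1.68e-8 / (pi * 2.9712e+08 * 4*pi*1e-7)) = 3.784503e-06 m
R_ac = 1.68e-8 / (3.784503e-06 * pi * 1.8874e-03) = 0.7487 ohm/m

0.7487 ohm/m


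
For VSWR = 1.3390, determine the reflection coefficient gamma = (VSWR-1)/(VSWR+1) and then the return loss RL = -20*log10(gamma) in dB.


gamma = (1.3390 - 1) / (1.3390 + 1) = 0.1449337
RL = -20 * log10(0.1449337) = 16.78 dB

16.78 dB


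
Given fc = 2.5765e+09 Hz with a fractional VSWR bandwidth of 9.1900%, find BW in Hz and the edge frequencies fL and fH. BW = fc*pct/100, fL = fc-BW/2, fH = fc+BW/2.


BW = 2.5765e+09 * 9.1900/100 = 2.367804e+08 Hz
fL = 2.5765e+09 - 2.367804e+08/2 = 2.458e+09 Hz
fH = 2.5765e+09 + 2.367804e+08/2 = 2.695e+09 Hz

BW=2.368e+08 Hz, fL=2.458e+09 Hz, fH=2.695e+09 Hz


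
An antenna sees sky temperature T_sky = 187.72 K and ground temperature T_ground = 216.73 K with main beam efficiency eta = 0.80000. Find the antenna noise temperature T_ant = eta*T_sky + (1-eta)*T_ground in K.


T_ant = 0.80000 * 187.72 + (1 - 0.80000) * 216.73 = 193.5 K

193.5 K


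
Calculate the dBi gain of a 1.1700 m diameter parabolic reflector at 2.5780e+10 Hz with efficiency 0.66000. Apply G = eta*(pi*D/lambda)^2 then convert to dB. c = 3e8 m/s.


lambda = c / f = 3.0000e+08 / 2.5780e+10 = 0.01163693 m
G_linear = 0.66000 * (pi * 1.1700 / 0.01163693)^2 = 65847.39
G_dBi = 10 * log10(65847.39) = 48.19 dBi

48.19 dBi


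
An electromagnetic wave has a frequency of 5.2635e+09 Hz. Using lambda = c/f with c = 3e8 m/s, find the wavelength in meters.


lambda = c / f = 3.0000e+08 / 5.2635e+09 = 0.05700 m

0.05700 m


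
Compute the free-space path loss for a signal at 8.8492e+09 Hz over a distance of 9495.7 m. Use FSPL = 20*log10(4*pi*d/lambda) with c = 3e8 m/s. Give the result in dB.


lambda = c / f = 3.0000e+08 / 8.8492e+09 = 0.03390137 m
FSPL = 20 * log10(4*pi*9495.7/0.03390137) = 130.9 dB

130.9 dB


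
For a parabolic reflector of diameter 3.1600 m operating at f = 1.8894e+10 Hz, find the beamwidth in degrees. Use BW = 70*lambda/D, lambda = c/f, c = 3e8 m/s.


lambda = c / f = 3.0000e+08 / 1.8894e+10 = 0.01587806 m
BW = 70 * 0.01587806 / 3.1600 = 0.3517 deg

0.3517 deg


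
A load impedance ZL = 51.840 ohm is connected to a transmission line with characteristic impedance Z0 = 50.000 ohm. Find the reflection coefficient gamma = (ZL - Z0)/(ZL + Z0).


gamma = (51.840 - 50.000) / (51.840 + 50.000) = 0.01807

0.01807


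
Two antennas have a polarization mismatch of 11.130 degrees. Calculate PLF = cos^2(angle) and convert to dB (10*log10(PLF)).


PLF_linear = cos^2(11.130 deg) = 0.9627372
PLF_dB = 10 * log10(0.9627372) = -0.1649 dB

-0.1649 dB


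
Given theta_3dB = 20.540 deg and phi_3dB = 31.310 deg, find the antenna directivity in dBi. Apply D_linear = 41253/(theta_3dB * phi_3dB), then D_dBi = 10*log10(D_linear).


D_linear = 41253 / (20.540 * 31.310) = 64.14636
D_dBi = 10 * log10(64.14636) = 18.07 dBi

18.07 dBi


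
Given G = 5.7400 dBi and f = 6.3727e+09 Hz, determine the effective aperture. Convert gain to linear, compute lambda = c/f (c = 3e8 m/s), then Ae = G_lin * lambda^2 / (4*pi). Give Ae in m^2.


lambda = c / f = 3.0000e+08 / 6.3727e+09 = 0.04707581 m
G_linear = 10^(5.7400/10) = 3.749730
Ae = G_linear * lambda^2 / (4*pi) = 3.749730 * 0.04707581^2 / (4*pi) = 6.613e-04 m^2

6.613e-04 m^2


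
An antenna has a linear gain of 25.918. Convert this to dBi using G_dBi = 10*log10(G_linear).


G_dBi = 10 * log10(25.918) = 14.14 dBi

14.14 dBi


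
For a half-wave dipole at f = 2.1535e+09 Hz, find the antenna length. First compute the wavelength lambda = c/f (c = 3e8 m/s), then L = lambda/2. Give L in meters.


lambda = c / f = 3.0000e+08 / 2.1535e+09 = 0.1393081 m
L = lambda / 2 = 0.1393081 / 2 = 0.06965 m

0.06965 m


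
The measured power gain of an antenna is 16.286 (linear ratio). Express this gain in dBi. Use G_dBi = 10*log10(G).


G_dBi = 10 * log10(16.286) = 12.12 dBi

12.12 dBi


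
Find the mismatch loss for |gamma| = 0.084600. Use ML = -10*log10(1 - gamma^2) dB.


ML = -10 * log10(1 - 0.084600^2) = -10 * log10(0.99284284) = 0.03119 dB

0.03119 dB


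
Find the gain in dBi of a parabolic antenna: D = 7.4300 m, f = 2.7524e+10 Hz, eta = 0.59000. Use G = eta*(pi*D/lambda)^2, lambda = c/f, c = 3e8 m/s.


lambda = c / f = 3.0000e+08 / 2.7524e+10 = 0.01089958 m
G_linear = 0.59000 * (pi * 7.4300 / 0.01089958)^2 = 2.705888e+06
G_dBi = 10 * log10(2.705888e+06) = 64.32 dBi

64.32 dBi


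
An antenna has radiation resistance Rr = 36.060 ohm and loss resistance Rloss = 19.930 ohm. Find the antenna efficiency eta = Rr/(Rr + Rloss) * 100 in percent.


eta = 36.060 / (36.060 + 19.930) * 100 = 64.40%

64.40%


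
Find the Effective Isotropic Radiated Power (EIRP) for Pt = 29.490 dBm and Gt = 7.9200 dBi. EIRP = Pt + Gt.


EIRP = Pt + Gt = 29.490 + 7.9200 = 37.41 dBm

37.41 dBm


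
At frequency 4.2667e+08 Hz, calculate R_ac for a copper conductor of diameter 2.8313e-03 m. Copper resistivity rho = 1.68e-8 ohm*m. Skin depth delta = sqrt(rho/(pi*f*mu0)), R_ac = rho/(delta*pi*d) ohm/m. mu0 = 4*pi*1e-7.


delta = sqrt(1.68e-8 / (pi * 4.2667e+08 * 4*pi*1e-7)) = 3.158121e-06 m
R_ac = 1.68e-8 / (3.158121e-06 * pi * 2.8313e-03) = 0.5981 ohm/m

0.5981 ohm/m


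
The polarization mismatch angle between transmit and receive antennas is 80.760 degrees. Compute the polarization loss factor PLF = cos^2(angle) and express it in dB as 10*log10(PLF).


PLF_linear = cos^2(80.760 deg) = 0.02578282
PLF_dB = 10 * log10(0.02578282) = -15.89 dB

-15.89 dB


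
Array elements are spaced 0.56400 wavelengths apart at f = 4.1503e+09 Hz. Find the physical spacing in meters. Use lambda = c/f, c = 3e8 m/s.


lambda = c / f = 3.0000e+08 / 4.1503e+09 = 0.07228393 m
d = 0.56400 * 0.07228393 = 0.04077 m

0.04077 m


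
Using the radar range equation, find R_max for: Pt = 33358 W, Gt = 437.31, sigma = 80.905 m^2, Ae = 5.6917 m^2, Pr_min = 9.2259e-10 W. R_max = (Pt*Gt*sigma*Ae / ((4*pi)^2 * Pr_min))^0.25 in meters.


R^4 = 33358*437.31*80.905*5.6917 / ((4*pi)^2 * 9.2259e-10) = 4.610821e+16
R_max = 4.610821e+16^0.25 = 14654 m

14654 m


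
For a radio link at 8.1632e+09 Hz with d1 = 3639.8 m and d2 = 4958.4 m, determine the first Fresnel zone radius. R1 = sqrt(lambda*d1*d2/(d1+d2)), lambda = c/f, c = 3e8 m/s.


lambda = c / f = 3.0000e+08 / 8.1632e+09 = 0.03675029 m
R1 = sqrt(0.03675029 * 3639.8 * 4958.4 / (3639.8 + 4958.4)) = 8.783 m

8.783 m


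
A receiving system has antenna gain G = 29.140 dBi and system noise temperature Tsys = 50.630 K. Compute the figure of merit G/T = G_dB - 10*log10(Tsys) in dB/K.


G/T = 29.140 - 10*log10(50.630) = 29.140 - 17.04408 = 12.10 dB/K

12.10 dB/K


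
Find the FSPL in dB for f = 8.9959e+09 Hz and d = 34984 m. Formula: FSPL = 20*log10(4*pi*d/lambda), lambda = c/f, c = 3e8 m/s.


lambda = c / f = 3.0000e+08 / 8.9959e+09 = 0.03334853 m
FSPL = 20 * log10(4*pi*34984/0.03334853) = 142.4 dB

142.4 dB


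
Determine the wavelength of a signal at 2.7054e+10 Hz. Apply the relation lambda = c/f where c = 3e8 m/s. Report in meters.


lambda = c / f = 3.0000e+08 / 2.7054e+10 = 0.01109 m

0.01109 m


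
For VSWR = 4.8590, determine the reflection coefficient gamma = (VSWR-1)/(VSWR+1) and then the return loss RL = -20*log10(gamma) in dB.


gamma = (4.8590 - 1) / (4.8590 + 1) = 0.6586448
RL = -20 * log10(0.6586448) = 3.627 dB

3.627 dB


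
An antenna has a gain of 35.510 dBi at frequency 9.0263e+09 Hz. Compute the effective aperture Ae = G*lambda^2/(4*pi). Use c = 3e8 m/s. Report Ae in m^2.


lambda = c / f = 3.0000e+08 / 9.0263e+09 = 0.03323621 m
G_linear = 10^(35.510/10) = 3556.313
Ae = G_linear * lambda^2 / (4*pi) = 3556.313 * 0.03323621^2 / (4*pi) = 0.3126 m^2

0.3126 m^2


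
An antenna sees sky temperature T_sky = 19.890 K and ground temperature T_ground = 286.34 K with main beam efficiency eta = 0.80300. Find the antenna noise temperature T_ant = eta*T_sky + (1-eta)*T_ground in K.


T_ant = 0.80300 * 19.890 + (1 - 0.80300) * 286.34 = 72.38 K

72.38 K


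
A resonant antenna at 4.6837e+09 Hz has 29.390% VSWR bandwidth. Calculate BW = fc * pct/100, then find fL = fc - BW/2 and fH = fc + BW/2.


BW = 4.6837e+09 * 29.390/100 = 1.376539e+09 Hz
fL = 4.6837e+09 - 1.376539e+09/2 = 3.995e+09 Hz
fH = 4.6837e+09 + 1.376539e+09/2 = 5.372e+09 Hz

BW=1.377e+09 Hz, fL=3.995e+09 Hz, fH=5.372e+09 Hz


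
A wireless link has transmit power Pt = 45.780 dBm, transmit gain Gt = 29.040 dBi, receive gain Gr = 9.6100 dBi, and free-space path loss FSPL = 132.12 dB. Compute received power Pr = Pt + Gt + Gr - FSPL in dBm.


Pr = 45.780 + 29.040 + 9.6100 - 132.12 = -47.69 dBm

-47.69 dBm


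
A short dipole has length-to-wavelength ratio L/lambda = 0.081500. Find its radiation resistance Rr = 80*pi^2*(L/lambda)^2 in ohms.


Rr = 80 * pi^2 * (0.081500)^2 = 80 * 9.869604 * 6.642250e-03 = 5.245 ohm

5.245 ohm


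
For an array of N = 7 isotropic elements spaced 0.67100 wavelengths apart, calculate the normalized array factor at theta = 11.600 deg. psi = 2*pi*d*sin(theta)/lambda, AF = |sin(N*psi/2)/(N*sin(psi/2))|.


psi = 2*pi*0.67100*sin(11.600 deg) = 0.8477480 rad
AF = |sin(7*0.8477480/2) / (7*sin(0.8477480/2))| = 0.06029

0.06029


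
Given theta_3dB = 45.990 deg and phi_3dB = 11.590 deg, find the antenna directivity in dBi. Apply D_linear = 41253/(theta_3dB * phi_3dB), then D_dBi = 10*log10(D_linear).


D_linear = 41253 / (45.990 * 11.590) = 77.39425
D_dBi = 10 * log10(77.39425) = 18.89 dBi

18.89 dBi


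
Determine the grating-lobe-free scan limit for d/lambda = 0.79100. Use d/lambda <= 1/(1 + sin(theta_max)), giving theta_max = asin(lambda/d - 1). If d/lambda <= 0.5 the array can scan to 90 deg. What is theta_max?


lambda/d - 1 = 1/0.79100 - 1 = 0.2642225
theta_max = asin(0.2642225) = 15.32 deg

15.32 deg


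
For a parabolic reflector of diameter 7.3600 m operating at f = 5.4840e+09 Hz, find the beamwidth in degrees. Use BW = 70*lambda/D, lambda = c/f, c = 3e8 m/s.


lambda = c / f = 3.0000e+08 / 5.4840e+09 = 0.05470460 m
BW = 70 * 0.05470460 / 7.3600 = 0.5203 deg

0.5203 deg


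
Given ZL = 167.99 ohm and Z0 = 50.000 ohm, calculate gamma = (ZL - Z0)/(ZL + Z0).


gamma = (167.99 - 50.000) / (167.99 + 50.000) = 0.5413

0.5413


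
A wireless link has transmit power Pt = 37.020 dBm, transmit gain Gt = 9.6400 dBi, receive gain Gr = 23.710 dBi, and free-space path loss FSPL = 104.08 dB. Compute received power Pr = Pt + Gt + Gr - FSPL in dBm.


Pr = 37.020 + 9.6400 + 23.710 - 104.08 = -33.71 dBm

-33.71 dBm


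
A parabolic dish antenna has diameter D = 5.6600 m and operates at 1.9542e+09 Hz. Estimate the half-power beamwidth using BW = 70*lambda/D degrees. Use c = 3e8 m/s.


lambda = c / f = 3.0000e+08 / 1.9542e+09 = 0.1535155 m
BW = 70 * 0.1535155 / 5.6600 = 1.899 deg

1.899 deg


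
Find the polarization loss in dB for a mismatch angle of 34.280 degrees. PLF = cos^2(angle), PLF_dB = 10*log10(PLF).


PLF_linear = cos^2(34.280 deg) = 0.6827633
PLF_dB = 10 * log10(0.6827633) = -1.657 dB

-1.657 dB


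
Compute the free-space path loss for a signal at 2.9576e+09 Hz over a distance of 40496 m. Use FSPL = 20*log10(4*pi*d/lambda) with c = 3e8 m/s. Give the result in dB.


lambda = c / f = 3.0000e+08 / 2.9576e+09 = 0.1014336 m
FSPL = 20 * log10(4*pi*40496/0.1014336) = 134.0 dB

134.0 dB


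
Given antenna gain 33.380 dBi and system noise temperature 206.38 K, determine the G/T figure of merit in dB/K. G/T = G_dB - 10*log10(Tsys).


G/T = 33.380 - 10*log10(206.38) = 33.380 - 23.14668 = 10.23 dB/K

10.23 dB/K


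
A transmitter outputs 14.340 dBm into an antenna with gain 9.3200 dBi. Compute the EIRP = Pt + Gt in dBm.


EIRP = Pt + Gt = 14.340 + 9.3200 = 23.66 dBm

23.66 dBm


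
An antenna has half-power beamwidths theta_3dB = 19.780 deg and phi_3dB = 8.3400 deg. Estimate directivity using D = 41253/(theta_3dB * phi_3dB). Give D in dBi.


D_linear = 41253 / (19.780 * 8.3400) = 250.0709
D_dBi = 10 * log10(250.0709) = 23.98 dBi

23.98 dBi


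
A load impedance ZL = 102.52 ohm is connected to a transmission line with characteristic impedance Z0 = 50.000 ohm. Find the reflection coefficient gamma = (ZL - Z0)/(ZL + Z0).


gamma = (102.52 - 50.000) / (102.52 + 50.000) = 0.3443

0.3443


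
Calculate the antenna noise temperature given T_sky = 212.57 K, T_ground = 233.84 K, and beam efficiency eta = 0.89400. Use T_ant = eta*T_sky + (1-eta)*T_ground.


T_ant = 0.89400 * 212.57 + (1 - 0.89400) * 233.84 = 214.8 K

214.8 K


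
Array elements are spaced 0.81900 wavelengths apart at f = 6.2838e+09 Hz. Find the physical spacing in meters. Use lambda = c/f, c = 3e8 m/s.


lambda = c / f = 3.0000e+08 / 6.2838e+09 = 0.04774181 m
d = 0.81900 * 0.04774181 = 0.03910 m

0.03910 m


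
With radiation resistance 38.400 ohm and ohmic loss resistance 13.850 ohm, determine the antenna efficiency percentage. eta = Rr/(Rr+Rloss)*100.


eta = 38.400 / (38.400 + 13.850) * 100 = 73.49%

73.49%


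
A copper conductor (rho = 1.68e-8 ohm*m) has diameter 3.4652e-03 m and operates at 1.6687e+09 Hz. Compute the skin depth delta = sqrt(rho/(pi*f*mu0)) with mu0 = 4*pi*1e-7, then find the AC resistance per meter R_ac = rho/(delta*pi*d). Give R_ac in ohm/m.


delta = sqrt(1.68e-8 / (pi * 1.6687e+09 * 4*pi*1e-7)) = 1.596929e-06 m
R_ac = 1.68e-8 / (1.596929e-06 * pi * 3.4652e-03) = 0.9664 ohm/m

0.9664 ohm/m


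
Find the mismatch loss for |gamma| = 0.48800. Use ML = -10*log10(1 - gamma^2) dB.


ML = -10 * log10(1 - 0.48800^2) = -10 * log10(0.761856) = 1.181 dB

1.181 dB


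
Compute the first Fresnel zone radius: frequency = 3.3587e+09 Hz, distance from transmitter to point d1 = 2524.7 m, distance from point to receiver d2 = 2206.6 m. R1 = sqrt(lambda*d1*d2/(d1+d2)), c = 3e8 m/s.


lambda = c / f = 3.0000e+08 / 3.3587e+09 = 0.08932027 m
R1 = sqrt(0.08932027 * 2524.7 * 2206.6 / (2524.7 + 2206.6)) = 10.26 m

10.26 m


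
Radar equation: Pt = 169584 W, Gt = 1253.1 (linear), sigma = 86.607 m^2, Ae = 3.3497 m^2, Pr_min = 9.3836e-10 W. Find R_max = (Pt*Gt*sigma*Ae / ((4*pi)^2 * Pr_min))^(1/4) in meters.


R^4 = 169584*1253.1*86.607*3.3497 / ((4*pi)^2 * 9.3836e-10) = 4.160450e+17
R_max = 4.160450e+17^0.25 = 25397 m

25397 m


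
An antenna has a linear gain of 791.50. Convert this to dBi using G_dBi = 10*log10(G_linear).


G_dBi = 10 * log10(791.50) = 28.98 dBi

28.98 dBi


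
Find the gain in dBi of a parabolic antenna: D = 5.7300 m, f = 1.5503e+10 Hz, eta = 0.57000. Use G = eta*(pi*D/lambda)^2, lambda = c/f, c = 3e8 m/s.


lambda = c / f = 3.0000e+08 / 1.5503e+10 = 0.01935109 m
G_linear = 0.57000 * (pi * 5.7300 / 0.01935109)^2 = 493256.7
G_dBi = 10 * log10(493256.7) = 56.93 dBi

56.93 dBi


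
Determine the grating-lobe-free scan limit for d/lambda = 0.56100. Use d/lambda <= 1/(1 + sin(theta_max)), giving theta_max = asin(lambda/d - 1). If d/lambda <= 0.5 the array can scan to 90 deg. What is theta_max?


lambda/d - 1 = 1/0.56100 - 1 = 0.7825312
theta_max = asin(0.7825312) = 51.49 deg

51.49 deg


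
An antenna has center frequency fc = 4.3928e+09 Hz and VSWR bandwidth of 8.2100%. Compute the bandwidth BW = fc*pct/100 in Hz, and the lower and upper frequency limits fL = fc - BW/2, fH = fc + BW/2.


BW = 4.3928e+09 * 8.2100/100 = 3.606489e+08 Hz
fL = 4.3928e+09 - 3.606489e+08/2 = 4.212e+09 Hz
fH = 4.3928e+09 + 3.606489e+08/2 = 4.573e+09 Hz

BW=3.606e+08 Hz, fL=4.212e+09 Hz, fH=4.573e+09 Hz


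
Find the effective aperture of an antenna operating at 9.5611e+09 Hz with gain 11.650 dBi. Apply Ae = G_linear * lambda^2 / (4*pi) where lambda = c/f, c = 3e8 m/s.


lambda = c / f = 3.0000e+08 / 9.5611e+09 = 0.03137714 m
G_linear = 10^(11.650/10) = 14.62177
Ae = G_linear * lambda^2 / (4*pi) = 14.62177 * 0.03137714^2 / (4*pi) = 1.146e-03 m^2

1.146e-03 m^2


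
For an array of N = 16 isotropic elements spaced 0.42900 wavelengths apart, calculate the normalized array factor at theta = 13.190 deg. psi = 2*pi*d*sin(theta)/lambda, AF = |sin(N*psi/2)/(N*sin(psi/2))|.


psi = 2*pi*0.42900*sin(13.190 deg) = 0.6150587 rad
AF = |sin(16*0.6150587/2) / (16*sin(0.6150587/2))| = 0.2020

0.2020


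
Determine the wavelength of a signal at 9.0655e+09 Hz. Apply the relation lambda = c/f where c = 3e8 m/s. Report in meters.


lambda = c / f = 3.0000e+08 / 9.0655e+09 = 0.03309 m

0.03309 m


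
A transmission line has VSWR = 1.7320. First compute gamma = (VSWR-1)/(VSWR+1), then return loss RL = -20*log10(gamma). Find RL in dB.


gamma = (1.7320 - 1) / (1.7320 + 1) = 0.2679356
RL = -20 * log10(0.2679356) = 11.44 dB

11.44 dB


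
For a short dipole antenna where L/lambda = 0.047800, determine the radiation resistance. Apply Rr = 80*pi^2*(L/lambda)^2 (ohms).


Rr = 80 * pi^2 * (0.047800)^2 = 80 * 9.869604 * 2.284840e-03 = 1.804 ohm

1.804 ohm


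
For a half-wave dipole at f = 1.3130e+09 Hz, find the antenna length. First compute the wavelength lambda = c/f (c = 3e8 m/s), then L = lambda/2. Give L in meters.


lambda = c / f = 3.0000e+08 / 1.3130e+09 = 0.2284844 m
L = lambda / 2 = 0.2284844 / 2 = 0.1142 m

0.1142 m


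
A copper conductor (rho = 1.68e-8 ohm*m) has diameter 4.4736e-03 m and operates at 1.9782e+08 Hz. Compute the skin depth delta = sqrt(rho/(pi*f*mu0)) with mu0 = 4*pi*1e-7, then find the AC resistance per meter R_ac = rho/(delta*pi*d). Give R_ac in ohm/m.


delta = sqrt(1.68e-8 / (pi * 1.9782e+08 * 4*pi*1e-7)) = 4.638095e-06 m
R_ac = 1.68e-8 / (4.638095e-06 * pi * 4.4736e-03) = 0.2577 ohm/m

0.2577 ohm/m


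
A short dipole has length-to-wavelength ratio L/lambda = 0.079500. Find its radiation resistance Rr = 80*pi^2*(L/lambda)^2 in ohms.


Rr = 80 * pi^2 * (0.079500)^2 = 80 * 9.869604 * 6.320250e-03 = 4.990 ohm

4.990 ohm


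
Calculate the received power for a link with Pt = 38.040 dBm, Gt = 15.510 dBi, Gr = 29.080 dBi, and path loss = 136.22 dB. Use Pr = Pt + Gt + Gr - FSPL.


Pr = 38.040 + 15.510 + 29.080 - 136.22 = -53.59 dBm

-53.59 dBm


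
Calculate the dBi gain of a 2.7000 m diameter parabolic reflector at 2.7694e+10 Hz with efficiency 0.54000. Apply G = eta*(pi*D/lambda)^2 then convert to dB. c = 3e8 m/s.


lambda = c / f = 3.0000e+08 / 2.7694e+10 = 0.01083267 m
G_linear = 0.54000 * (pi * 2.7000 / 0.01083267)^2 = 331093.0
G_dBi = 10 * log10(331093.0) = 55.20 dBi

55.20 dBi


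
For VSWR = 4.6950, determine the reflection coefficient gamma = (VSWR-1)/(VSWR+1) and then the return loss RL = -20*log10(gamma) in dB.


gamma = (4.6950 - 1) / (4.6950 + 1) = 0.6488147
RL = -20 * log10(0.6488147) = 3.758 dB

3.758 dB


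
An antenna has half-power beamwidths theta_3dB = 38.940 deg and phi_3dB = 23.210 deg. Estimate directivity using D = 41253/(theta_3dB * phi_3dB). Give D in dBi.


D_linear = 41253 / (38.940 * 23.210) = 45.64408
D_dBi = 10 * log10(45.64408) = 16.59 dBi

16.59 dBi


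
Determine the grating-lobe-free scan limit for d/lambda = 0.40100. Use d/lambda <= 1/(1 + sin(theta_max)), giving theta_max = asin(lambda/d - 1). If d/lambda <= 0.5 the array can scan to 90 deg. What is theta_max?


lambda/d - 1 = 1/0.40100 - 1 = 1.493766 >= 1
d/lambda <= 0.5, so the array can scan to endfire without grating lobes: theta_max = 90 deg

90 deg


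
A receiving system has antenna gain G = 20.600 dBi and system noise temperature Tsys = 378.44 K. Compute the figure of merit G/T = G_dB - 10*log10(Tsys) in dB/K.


G/T = 20.600 - 10*log10(378.44) = 20.600 - 25.77997 = -5.180 dB/K

-5.180 dB/K


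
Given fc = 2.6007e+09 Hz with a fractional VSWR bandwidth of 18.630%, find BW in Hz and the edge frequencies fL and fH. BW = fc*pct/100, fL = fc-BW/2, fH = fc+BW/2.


BW = 2.6007e+09 * 18.630/100 = 4.845104e+08 Hz
fL = 2.6007e+09 - 4.845104e+08/2 = 2.358e+09 Hz
fH = 2.6007e+09 + 4.845104e+08/2 = 2.843e+09 Hz

BW=4.845e+08 Hz, fL=2.358e+09 Hz, fH=2.843e+09 Hz


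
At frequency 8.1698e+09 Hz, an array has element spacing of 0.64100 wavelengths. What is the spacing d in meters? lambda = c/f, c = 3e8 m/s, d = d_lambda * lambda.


lambda = c / f = 3.0000e+08 / 8.1698e+09 = 0.03672061 m
d = 0.64100 * 0.03672061 = 0.02354 m

0.02354 m


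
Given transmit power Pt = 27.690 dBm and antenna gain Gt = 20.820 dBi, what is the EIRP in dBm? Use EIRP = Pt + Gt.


EIRP = Pt + Gt = 27.690 + 20.820 = 48.51 dBm

48.51 dBm


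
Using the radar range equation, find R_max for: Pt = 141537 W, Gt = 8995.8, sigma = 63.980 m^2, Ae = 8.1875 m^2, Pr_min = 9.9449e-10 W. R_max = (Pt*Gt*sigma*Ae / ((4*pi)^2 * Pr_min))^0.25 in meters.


R^4 = 141537*8995.8*63.980*8.1875 / ((4*pi)^2 * 9.9449e-10) = 4.247029e+18
R_max = 4.247029e+18^0.25 = 45396 m

45396 m


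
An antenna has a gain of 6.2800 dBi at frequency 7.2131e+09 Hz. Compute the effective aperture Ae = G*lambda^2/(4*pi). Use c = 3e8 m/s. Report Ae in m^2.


lambda = c / f = 3.0000e+08 / 7.2131e+09 = 0.04159099 m
G_linear = 10^(6.2800/10) = 4.246196
Ae = G_linear * lambda^2 / (4*pi) = 4.246196 * 0.04159099^2 / (4*pi) = 5.845e-04 m^2

5.845e-04 m^2


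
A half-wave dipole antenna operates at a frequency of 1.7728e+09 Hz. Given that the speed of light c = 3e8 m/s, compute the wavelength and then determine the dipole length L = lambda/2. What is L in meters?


lambda = c / f = 3.0000e+08 / 1.7728e+09 = 0.1692238 m
L = lambda / 2 = 0.1692238 / 2 = 0.08461 m

0.08461 m


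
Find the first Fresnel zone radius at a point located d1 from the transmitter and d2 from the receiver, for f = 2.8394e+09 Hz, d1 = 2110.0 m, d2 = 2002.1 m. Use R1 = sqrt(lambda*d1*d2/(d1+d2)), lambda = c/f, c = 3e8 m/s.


lambda = c / f = 3.0000e+08 / 2.8394e+09 = 0.1056561 m
R1 = sqrt(0.1056561 * 2110.0 * 2002.1 / (2110.0 + 2002.1)) = 10.42 m

10.42 m


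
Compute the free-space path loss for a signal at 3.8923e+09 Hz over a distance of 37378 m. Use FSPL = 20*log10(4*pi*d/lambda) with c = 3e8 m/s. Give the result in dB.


lambda = c / f = 3.0000e+08 / 3.8923e+09 = 0.07707525 m
FSPL = 20 * log10(4*pi*37378/0.07707525) = 135.7 dB

135.7 dB


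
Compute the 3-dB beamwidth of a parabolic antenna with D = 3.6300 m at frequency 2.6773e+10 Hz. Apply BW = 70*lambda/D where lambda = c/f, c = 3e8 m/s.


lambda = c / f = 3.0000e+08 / 2.6773e+10 = 0.01120532 m
BW = 70 * 0.01120532 / 3.6300 = 0.2161 deg

0.2161 deg


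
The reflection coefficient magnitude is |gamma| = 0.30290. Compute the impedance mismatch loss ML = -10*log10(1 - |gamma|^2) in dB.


ML = -10 * log10(1 - 0.30290^2) = -10 * log10(0.90825159) = 0.4179 dB

0.4179 dB


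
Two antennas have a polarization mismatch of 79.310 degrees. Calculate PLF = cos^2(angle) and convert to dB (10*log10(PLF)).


PLF_linear = cos^2(79.310 deg) = 0.03440844
PLF_dB = 10 * log10(0.03440844) = -14.63 dB

-14.63 dB


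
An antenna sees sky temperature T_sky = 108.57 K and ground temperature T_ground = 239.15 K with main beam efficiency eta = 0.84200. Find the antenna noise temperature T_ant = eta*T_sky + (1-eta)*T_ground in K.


T_ant = 0.84200 * 108.57 + (1 - 0.84200) * 239.15 = 129.2 K

129.2 K


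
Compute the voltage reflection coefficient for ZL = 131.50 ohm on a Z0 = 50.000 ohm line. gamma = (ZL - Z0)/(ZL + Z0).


gamma = (131.50 - 50.000) / (131.50 + 50.000) = 0.4490

0.4490


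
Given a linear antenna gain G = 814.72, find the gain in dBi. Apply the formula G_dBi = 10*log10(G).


G_dBi = 10 * log10(814.72) = 29.11 dBi

29.11 dBi


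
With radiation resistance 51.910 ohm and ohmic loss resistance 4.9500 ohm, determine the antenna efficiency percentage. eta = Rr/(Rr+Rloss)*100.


eta = 51.910 / (51.910 + 4.9500) * 100 = 91.29%

91.29%


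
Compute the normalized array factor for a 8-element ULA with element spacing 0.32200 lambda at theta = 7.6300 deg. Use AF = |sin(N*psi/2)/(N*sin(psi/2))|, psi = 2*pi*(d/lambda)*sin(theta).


psi = 2*pi*0.32200*sin(7.6300 deg) = 0.2686292 rad
AF = |sin(8*0.2686292/2) / (8*sin(0.2686292/2))| = 0.8208

0.8208


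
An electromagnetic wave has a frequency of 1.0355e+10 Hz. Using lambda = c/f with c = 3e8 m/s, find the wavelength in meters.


lambda = c / f = 3.0000e+08 / 1.0355e+10 = 0.02897 m

0.02897 m


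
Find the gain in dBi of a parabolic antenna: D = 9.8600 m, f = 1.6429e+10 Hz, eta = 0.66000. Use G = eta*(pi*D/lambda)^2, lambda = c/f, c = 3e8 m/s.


lambda = c / f = 3.0000e+08 / 1.6429e+10 = 0.01826039 m
G_linear = 0.66000 * (pi * 9.8600 / 0.01826039)^2 = 1.899229e+06
G_dBi = 10 * log10(1.899229e+06) = 62.79 dBi

62.79 dBi


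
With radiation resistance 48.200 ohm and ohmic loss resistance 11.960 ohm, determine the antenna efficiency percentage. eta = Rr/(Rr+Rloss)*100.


eta = 48.200 / (48.200 + 11.960) * 100 = 80.12%

80.12%


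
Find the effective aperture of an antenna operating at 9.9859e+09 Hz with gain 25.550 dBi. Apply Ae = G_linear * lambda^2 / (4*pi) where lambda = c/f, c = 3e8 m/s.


lambda = c / f = 3.0000e+08 / 9.9859e+09 = 0.03004236 m
G_linear = 10^(25.550/10) = 358.9219
Ae = G_linear * lambda^2 / (4*pi) = 358.9219 * 0.03004236^2 / (4*pi) = 0.02578 m^2

0.02578 m^2


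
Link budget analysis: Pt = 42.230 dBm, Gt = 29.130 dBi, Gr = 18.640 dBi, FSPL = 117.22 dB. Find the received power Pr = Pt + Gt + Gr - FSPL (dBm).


Pr = 42.230 + 29.130 + 18.640 - 117.22 = -27.22 dBm

-27.22 dBm


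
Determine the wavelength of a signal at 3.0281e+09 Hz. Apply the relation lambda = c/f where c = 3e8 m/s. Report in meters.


lambda = c / f = 3.0000e+08 / 3.0281e+09 = 0.09907 m

0.09907 m


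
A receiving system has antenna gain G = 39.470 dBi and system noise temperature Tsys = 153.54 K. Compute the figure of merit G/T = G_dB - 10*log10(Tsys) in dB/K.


G/T = 39.470 - 10*log10(153.54) = 39.470 - 21.86222 = 17.61 dB/K

17.61 dB/K


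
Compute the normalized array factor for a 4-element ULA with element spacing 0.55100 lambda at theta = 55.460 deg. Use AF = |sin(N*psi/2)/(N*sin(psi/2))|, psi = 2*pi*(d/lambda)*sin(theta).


psi = 2*pi*0.55100*sin(55.460 deg) = 2.851784 rad
AF = |sin(4*2.851784/2) / (4*sin(2.851784/2))| = 0.1384

0.1384


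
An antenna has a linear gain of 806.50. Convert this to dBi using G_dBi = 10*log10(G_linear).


G_dBi = 10 * log10(806.50) = 29.07 dBi

29.07 dBi


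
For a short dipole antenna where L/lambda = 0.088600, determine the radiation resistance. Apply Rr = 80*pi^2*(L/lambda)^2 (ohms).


Rr = 80 * pi^2 * (0.088600)^2 = 80 * 9.869604 * 7.849960e-03 = 6.198 ohm

6.198 ohm


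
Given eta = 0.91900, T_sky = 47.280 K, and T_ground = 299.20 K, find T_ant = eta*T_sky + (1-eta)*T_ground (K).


T_ant = 0.91900 * 47.280 + (1 - 0.91900) * 299.20 = 67.69 K

67.69 K


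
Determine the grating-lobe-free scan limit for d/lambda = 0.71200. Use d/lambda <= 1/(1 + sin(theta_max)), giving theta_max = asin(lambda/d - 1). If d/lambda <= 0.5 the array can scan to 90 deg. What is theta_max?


lambda/d - 1 = 1/0.71200 - 1 = 0.4044944
theta_max = asin(0.4044944) = 23.86 deg

23.86 deg


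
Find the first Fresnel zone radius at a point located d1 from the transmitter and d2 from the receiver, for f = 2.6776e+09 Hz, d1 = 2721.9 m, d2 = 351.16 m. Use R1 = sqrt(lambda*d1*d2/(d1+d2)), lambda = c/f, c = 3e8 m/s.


lambda = c / f = 3.0000e+08 / 2.6776e+09 = 0.1120406 m
R1 = sqrt(0.1120406 * 2721.9 * 351.16 / (2721.9 + 351.16)) = 5.903 m

5.903 m


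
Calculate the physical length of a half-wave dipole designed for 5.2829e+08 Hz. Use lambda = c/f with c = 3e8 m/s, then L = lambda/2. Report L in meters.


lambda = c / f = 3.0000e+08 / 5.2829e+08 = 0.5678699 m
L = lambda / 2 = 0.5678699 / 2 = 0.2839 m

0.2839 m


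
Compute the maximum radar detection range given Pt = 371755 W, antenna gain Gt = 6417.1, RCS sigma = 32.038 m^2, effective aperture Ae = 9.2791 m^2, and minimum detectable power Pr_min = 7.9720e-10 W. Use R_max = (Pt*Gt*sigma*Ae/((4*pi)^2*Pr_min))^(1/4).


R^4 = 371755*6417.1*32.038*9.2791 / ((4*pi)^2 * 7.9720e-10) = 5.633520e+18
R_max = 5.633520e+18^0.25 = 48719 m

48719 m


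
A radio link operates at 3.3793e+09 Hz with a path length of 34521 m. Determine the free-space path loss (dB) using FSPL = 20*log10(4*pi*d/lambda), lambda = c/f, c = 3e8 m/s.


lambda = c / f = 3.0000e+08 / 3.3793e+09 = 0.08877578 m
FSPL = 20 * log10(4*pi*34521/0.08877578) = 133.8 dB

133.8 dB


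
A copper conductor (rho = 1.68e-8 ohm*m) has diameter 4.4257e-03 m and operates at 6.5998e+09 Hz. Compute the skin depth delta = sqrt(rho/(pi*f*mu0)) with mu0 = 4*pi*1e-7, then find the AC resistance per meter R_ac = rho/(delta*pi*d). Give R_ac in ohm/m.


delta = sqrt(1.68e-8 / (pi * 6.5998e+09 * 4*pi*1e-7)) = 8.029886e-07 m
R_ac = 1.68e-8 / (8.029886e-07 * pi * 4.4257e-03) = 1.505 ohm/m

1.505 ohm/m


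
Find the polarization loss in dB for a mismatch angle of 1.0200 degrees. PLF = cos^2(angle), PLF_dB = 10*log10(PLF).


PLF_linear = cos^2(1.0200 deg) = 0.9996831
PLF_dB = 10 * log10(0.9996831) = -1.376e-03 dB

-1.376e-03 dB


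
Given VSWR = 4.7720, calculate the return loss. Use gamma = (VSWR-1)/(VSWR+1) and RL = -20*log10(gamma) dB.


gamma = (4.7720 - 1) / (4.7720 + 1) = 0.6534997
RL = -20 * log10(0.6534997) = 3.695 dB

3.695 dB


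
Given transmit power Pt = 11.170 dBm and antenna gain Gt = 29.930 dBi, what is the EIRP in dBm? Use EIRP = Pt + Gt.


EIRP = Pt + Gt = 11.170 + 29.930 = 41.10 dBm

41.10 dBm


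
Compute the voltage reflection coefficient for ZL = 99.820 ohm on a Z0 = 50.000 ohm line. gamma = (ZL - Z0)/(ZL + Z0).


gamma = (99.820 - 50.000) / (99.820 + 50.000) = 0.3325

0.3325


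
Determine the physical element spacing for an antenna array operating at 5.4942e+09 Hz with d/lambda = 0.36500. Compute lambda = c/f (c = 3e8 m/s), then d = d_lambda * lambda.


lambda = c / f = 3.0000e+08 / 5.4942e+09 = 0.05460304 m
d = 0.36500 * 0.05460304 = 0.01993 m

0.01993 m


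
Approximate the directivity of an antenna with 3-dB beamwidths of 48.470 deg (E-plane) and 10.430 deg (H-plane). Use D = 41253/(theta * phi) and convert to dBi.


D_linear = 41253 / (48.470 * 10.430) = 81.60151
D_dBi = 10 * log10(81.60151) = 19.12 dBi

19.12 dBi


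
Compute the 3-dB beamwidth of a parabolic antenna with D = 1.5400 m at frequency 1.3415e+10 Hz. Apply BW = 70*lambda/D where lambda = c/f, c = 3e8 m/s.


lambda = c / f = 3.0000e+08 / 1.3415e+10 = 0.02236303 m
BW = 70 * 0.02236303 / 1.5400 = 1.017 deg

1.017 deg


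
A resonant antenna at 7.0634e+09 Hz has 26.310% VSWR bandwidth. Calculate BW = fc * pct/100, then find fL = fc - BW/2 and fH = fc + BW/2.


BW = 7.0634e+09 * 26.310/100 = 1.858381e+09 Hz
fL = 7.0634e+09 - 1.858381e+09/2 = 6.134e+09 Hz
fH = 7.0634e+09 + 1.858381e+09/2 = 7.993e+09 Hz

BW=1.858e+09 Hz, fL=6.134e+09 Hz, fH=7.993e+09 Hz


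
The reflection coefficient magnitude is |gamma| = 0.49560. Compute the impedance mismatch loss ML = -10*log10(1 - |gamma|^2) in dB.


ML = -10 * log10(1 - 0.49560^2) = -10 * log10(0.75438064) = 1.224 dB

1.224 dB


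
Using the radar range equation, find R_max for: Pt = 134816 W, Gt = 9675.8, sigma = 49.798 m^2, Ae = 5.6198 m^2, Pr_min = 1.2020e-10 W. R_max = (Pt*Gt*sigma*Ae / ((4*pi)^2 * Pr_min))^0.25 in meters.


R^4 = 134816*9675.8*49.798*5.6198 / ((4*pi)^2 * 1.2020e-10) = 1.923255e+19
R_max = 1.923255e+19^0.25 = 66223 m

66223 m


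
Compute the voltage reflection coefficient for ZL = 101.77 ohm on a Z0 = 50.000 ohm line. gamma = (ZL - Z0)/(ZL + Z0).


gamma = (101.77 - 50.000) / (101.77 + 50.000) = 0.3411

0.3411


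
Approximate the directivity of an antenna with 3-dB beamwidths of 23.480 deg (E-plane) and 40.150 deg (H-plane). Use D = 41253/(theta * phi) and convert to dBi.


D_linear = 41253 / (23.480 * 40.150) = 43.75945
D_dBi = 10 * log10(43.75945) = 16.41 dBi

16.41 dBi


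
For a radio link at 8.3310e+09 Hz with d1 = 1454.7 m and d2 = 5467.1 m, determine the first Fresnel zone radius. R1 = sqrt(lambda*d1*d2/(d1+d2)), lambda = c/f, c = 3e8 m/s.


lambda = c / f = 3.0000e+08 / 8.3310e+09 = 0.03601008 m
R1 = sqrt(0.03601008 * 1454.7 * 5467.1 / (1454.7 + 5467.1)) = 6.432 m

6.432 m


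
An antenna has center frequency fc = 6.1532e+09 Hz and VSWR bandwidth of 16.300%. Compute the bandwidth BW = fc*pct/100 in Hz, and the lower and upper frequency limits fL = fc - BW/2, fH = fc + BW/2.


BW = 6.1532e+09 * 16.300/100 = 1.002972e+09 Hz
fL = 6.1532e+09 - 1.002972e+09/2 = 5.652e+09 Hz
fH = 6.1532e+09 + 1.002972e+09/2 = 6.655e+09 Hz

BW=1.003e+09 Hz, fL=5.652e+09 Hz, fH=6.655e+09 Hz


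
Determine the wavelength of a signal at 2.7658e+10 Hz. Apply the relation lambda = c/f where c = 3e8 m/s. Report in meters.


lambda = c / f = 3.0000e+08 / 2.7658e+10 = 0.01085 m

0.01085 m


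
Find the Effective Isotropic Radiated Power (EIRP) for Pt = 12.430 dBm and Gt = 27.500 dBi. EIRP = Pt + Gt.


EIRP = Pt + Gt = 12.430 + 27.500 = 39.93 dBm

39.93 dBm


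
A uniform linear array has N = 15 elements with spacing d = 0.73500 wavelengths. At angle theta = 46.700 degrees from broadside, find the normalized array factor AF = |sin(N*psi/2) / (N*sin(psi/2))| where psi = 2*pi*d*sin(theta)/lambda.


psi = 2*pi*0.73500*sin(46.700 deg) = 3.360957 rad
AF = |sin(15*3.360957/2) / (15*sin(3.360957/2))| = 4.988e-03

4.988e-03
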